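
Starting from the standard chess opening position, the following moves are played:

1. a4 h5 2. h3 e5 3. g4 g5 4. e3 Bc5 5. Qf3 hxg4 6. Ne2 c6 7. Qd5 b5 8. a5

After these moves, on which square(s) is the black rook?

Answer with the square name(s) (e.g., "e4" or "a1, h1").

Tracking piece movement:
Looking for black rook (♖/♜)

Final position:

  a b c d e f g h
  ─────────────────
8│♜ ♞ ♝ ♛ ♚ · ♞ ♜│8
7│♟ · · ♟ · ♟ · ·│7
6│· · ♟ · · · · ·│6
5│♙ ♟ ♝ ♕ ♟ · ♟ ·│5
4│· · · · · · ♟ ·│4
3│· · · · ♙ · · ♙│3
2│· ♙ ♙ ♙ ♘ ♙ · ·│2
1│♖ ♘ ♗ · ♔ ♗ · ♖│1
  ─────────────────
  a b c d e f g h


a8, h8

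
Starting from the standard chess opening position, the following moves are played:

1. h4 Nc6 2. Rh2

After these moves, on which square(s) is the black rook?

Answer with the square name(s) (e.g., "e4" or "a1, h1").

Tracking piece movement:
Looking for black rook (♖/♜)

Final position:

  a b c d e f g h
  ─────────────────
8│♜ · ♝ ♛ ♚ ♝ ♞ ♜│8
7│♟ ♟ ♟ ♟ ♟ ♟ ♟ ♟│7
6│· · ♞ · · · · ·│6
5│· · · · · · · ·│5
4│· · · · · · · ♙│4
3│· · · · · · · ·│3
2│♙ ♙ ♙ ♙ ♙ ♙ ♙ ♖│2
1│♖ ♘ ♗ ♕ ♔ ♗ ♘ ·│1
  ─────────────────
  a b c d e f g h


a8, h8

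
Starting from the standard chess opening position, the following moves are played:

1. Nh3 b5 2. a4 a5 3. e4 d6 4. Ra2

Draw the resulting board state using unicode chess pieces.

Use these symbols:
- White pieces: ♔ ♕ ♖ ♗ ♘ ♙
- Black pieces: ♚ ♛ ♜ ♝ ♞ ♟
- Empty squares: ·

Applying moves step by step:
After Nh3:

♜ ♞ ♝ ♛ ♚ ♝ ♞ ♜
♟ ♟ ♟ ♟ ♟ ♟ ♟ ♟
· · · · · · · ·
· · · · · · · ·
· · · · · · · ·
· · · · · · · ♘
♙ ♙ ♙ ♙ ♙ ♙ ♙ ♙
♖ ♘ ♗ ♕ ♔ ♗ · ♖


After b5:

♜ ♞ ♝ ♛ ♚ ♝ ♞ ♜
♟ · ♟ ♟ ♟ ♟ ♟ ♟
· · · · · · · ·
· ♟ · · · · · ·
· · · · · · · ·
· · · · · · · ♘
♙ ♙ ♙ ♙ ♙ ♙ ♙ ♙
♖ ♘ ♗ ♕ ♔ ♗ · ♖


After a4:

♜ ♞ ♝ ♛ ♚ ♝ ♞ ♜
♟ · ♟ ♟ ♟ ♟ ♟ ♟
· · · · · · · ·
· ♟ · · · · · ·
♙ · · · · · · ·
· · · · · · · ♘
· ♙ ♙ ♙ ♙ ♙ ♙ ♙
♖ ♘ ♗ ♕ ♔ ♗ · ♖


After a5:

♜ ♞ ♝ ♛ ♚ ♝ ♞ ♜
· · ♟ ♟ ♟ ♟ ♟ ♟
· · · · · · · ·
♟ ♟ · · · · · ·
♙ · · · · · · ·
· · · · · · · ♘
· ♙ ♙ ♙ ♙ ♙ ♙ ♙
♖ ♘ ♗ ♕ ♔ ♗ · ♖


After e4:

♜ ♞ ♝ ♛ ♚ ♝ ♞ ♜
· · ♟ ♟ ♟ ♟ ♟ ♟
· · · · · · · ·
♟ ♟ · · · · · ·
♙ · · · ♙ · · ·
· · · · · · · ♘
· ♙ ♙ ♙ · ♙ ♙ ♙
♖ ♘ ♗ ♕ ♔ ♗ · ♖


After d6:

♜ ♞ ♝ ♛ ♚ ♝ ♞ ♜
· · ♟ · ♟ ♟ ♟ ♟
· · · ♟ · · · ·
♟ ♟ · · · · · ·
♙ · · · ♙ · · ·
· · · · · · · ♘
· ♙ ♙ ♙ · ♙ ♙ ♙
♖ ♘ ♗ ♕ ♔ ♗ · ♖


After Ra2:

♜ ♞ ♝ ♛ ♚ ♝ ♞ ♜
· · ♟ · ♟ ♟ ♟ ♟
· · · ♟ · · · ·
♟ ♟ · · · · · ·
♙ · · · ♙ · · ·
· · · · · · · ♘
♖ ♙ ♙ ♙ · ♙ ♙ ♙
· ♘ ♗ ♕ ♔ ♗ · ♖



  a b c d e f g h
  ─────────────────
8│♜ ♞ ♝ ♛ ♚ ♝ ♞ ♜│8
7│· · ♟ · ♟ ♟ ♟ ♟│7
6│· · · ♟ · · · ·│6
5│♟ ♟ · · · · · ·│5
4│♙ · · · ♙ · · ·│4
3│· · · · · · · ♘│3
2│♖ ♙ ♙ ♙ · ♙ ♙ ♙│2
1│· ♘ ♗ ♕ ♔ ♗ · ♖│1
  ─────────────────
  a b c d e f g h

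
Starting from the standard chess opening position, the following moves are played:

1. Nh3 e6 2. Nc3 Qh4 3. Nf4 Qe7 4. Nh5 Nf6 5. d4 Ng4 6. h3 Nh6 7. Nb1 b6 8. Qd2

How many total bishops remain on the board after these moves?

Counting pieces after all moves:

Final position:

  a b c d e f g h
  ─────────────────
8│♜ ♞ ♝ · ♚ ♝ · ♜│8
7│♟ · ♟ ♟ ♛ ♟ ♟ ♟│7
6│· ♟ · · ♟ · · ♞│6
5│· · · · · · · ♘│5
4│· · · ♙ · · · ·│4
3│· · · · · · · ♙│3
2│♙ ♙ ♙ ♕ ♙ ♙ ♙ ·│2
1│♖ ♘ ♗ · ♔ ♗ · ♖│1
  ─────────────────
  a b c d e f g h


4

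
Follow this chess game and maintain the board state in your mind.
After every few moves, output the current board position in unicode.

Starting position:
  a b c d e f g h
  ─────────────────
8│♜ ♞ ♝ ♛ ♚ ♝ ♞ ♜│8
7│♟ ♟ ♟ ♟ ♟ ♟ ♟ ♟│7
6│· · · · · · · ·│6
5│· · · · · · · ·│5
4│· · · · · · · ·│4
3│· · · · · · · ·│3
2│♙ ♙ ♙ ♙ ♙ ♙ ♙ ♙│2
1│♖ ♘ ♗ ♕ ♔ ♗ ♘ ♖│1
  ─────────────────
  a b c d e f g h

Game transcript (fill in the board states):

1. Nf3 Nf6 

  a b c d e f g h
  ─────────────────
8│♜ ♞ ♝ ♛ ♚ ♝ · ♜│8
7│♟ ♟ ♟ ♟ ♟ ♟ ♟ ♟│7
6│· · · · · ♞ · ·│6
5│· · · · · · · ·│5
4│· · · · · · · ·│4
3│· · · · · ♘ · ·│3
2│♙ ♙ ♙ ♙ ♙ ♙ ♙ ♙│2
1│♖ ♘ ♗ ♕ ♔ ♗ · ♖│1
  ─────────────────
  a b c d e f g h

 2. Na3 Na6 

  a b c d e f g h
  ─────────────────
8│♜ · ♝ ♛ ♚ ♝ · ♜│8
7│♟ ♟ ♟ ♟ ♟ ♟ ♟ ♟│7
6│♞ · · · · ♞ · ·│6
5│· · · · · · · ·│5
4│· · · · · · · ·│4
3│♘ · · · · ♘ · ·│3
2│♙ ♙ ♙ ♙ ♙ ♙ ♙ ♙│2
1│♖ · ♗ ♕ ♔ ♗ · ♖│1
  ─────────────────
  a b c d e f g h

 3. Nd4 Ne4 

  a b c d e f g h
  ─────────────────
8│♜ · ♝ ♛ ♚ ♝ · ♜│8
7│♟ ♟ ♟ ♟ ♟ ♟ ♟ ♟│7
6│♞ · · · · · · ·│6
5│· · · · · · · ·│5
4│· · · ♘ ♞ · · ·│4
3│♘ · · · · · · ·│3
2│♙ ♙ ♙ ♙ ♙ ♙ ♙ ♙│2
1│♖ · ♗ ♕ ♔ ♗ · ♖│1
  ─────────────────
  a b c d e f g h

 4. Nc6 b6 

  a b c d e f g h
  ─────────────────
8│♜ · ♝ ♛ ♚ ♝ · ♜│8
7│♟ · ♟ ♟ ♟ ♟ ♟ ♟│7
6│♞ ♟ ♘ · · · · ·│6
5│· · · · · · · ·│5
4│· · · · ♞ · · ·│4
3│♘ · · · · · · ·│3
2│♙ ♙ ♙ ♙ ♙ ♙ ♙ ♙│2
1│♖ · ♗ ♕ ♔ ♗ · ♖│1
  ─────────────────
  a b c d e f g h



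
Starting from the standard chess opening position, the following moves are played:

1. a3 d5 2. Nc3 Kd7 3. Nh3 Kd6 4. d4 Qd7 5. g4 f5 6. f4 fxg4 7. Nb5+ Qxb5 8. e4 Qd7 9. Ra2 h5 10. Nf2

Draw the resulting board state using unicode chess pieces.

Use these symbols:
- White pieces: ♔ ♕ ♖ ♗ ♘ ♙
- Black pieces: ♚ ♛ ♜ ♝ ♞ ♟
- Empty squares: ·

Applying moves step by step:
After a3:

♜ ♞ ♝ ♛ ♚ ♝ ♞ ♜
♟ ♟ ♟ ♟ ♟ ♟ ♟ ♟
· · · · · · · ·
· · · · · · · ·
· · · · · · · ·
♙ · · · · · · ·
· ♙ ♙ ♙ ♙ ♙ ♙ ♙
♖ ♘ ♗ ♕ ♔ ♗ ♘ ♖


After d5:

♜ ♞ ♝ ♛ ♚ ♝ ♞ ♜
♟ ♟ ♟ · ♟ ♟ ♟ ♟
· · · · · · · ·
· · · ♟ · · · ·
· · · · · · · ·
♙ · · · · · · ·
· ♙ ♙ ♙ ♙ ♙ ♙ ♙
♖ ♘ ♗ ♕ ♔ ♗ ♘ ♖


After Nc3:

♜ ♞ ♝ ♛ ♚ ♝ ♞ ♜
♟ ♟ ♟ · ♟ ♟ ♟ ♟
· · · · · · · ·
· · · ♟ · · · ·
· · · · · · · ·
♙ · ♘ · · · · ·
· ♙ ♙ ♙ ♙ ♙ ♙ ♙
♖ · ♗ ♕ ♔ ♗ ♘ ♖


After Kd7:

♜ ♞ ♝ ♛ · ♝ ♞ ♜
♟ ♟ ♟ ♚ ♟ ♟ ♟ ♟
· · · · · · · ·
· · · ♟ · · · ·
· · · · · · · ·
♙ · ♘ · · · · ·
· ♙ ♙ ♙ ♙ ♙ ♙ ♙
♖ · ♗ ♕ ♔ ♗ ♘ ♖


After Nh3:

♜ ♞ ♝ ♛ · ♝ ♞ ♜
♟ ♟ ♟ ♚ ♟ ♟ ♟ ♟
· · · · · · · ·
· · · ♟ · · · ·
· · · · · · · ·
♙ · ♘ · · · · ♘
· ♙ ♙ ♙ ♙ ♙ ♙ ♙
♖ · ♗ ♕ ♔ ♗ · ♖


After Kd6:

♜ ♞ ♝ ♛ · ♝ ♞ ♜
♟ ♟ ♟ · ♟ ♟ ♟ ♟
· · · ♚ · · · ·
· · · ♟ · · · ·
· · · · · · · ·
♙ · ♘ · · · · ♘
· ♙ ♙ ♙ ♙ ♙ ♙ ♙
♖ · ♗ ♕ ♔ ♗ · ♖


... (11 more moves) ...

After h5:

♜ ♞ ♝ · · ♝ ♞ ♜
♟ ♟ ♟ ♛ ♟ · ♟ ·
· · · ♚ · · · ·
· · · ♟ · · · ♟
· · · ♙ ♙ ♙ ♟ ·
♙ · · · · · · ♘
♖ ♙ ♙ · · · · ♙
· · ♗ ♕ ♔ ♗ · ♖


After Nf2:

♜ ♞ ♝ · · ♝ ♞ ♜
♟ ♟ ♟ ♛ ♟ · ♟ ·
· · · ♚ · · · ·
· · · ♟ · · · ♟
· · · ♙ ♙ ♙ ♟ ·
♙ · · · · · · ·
♖ ♙ ♙ · · ♘ · ♙
· · ♗ ♕ ♔ ♗ · ♖



  a b c d e f g h
  ─────────────────
8│♜ ♞ ♝ · · ♝ ♞ ♜│8
7│♟ ♟ ♟ ♛ ♟ · ♟ ·│7
6│· · · ♚ · · · ·│6
5│· · · ♟ · · · ♟│5
4│· · · ♙ ♙ ♙ ♟ ·│4
3│♙ · · · · · · ·│3
2│♖ ♙ ♙ · · ♘ · ♙│2
1│· · ♗ ♕ ♔ ♗ · ♖│1
  ─────────────────
  a b c d e f g h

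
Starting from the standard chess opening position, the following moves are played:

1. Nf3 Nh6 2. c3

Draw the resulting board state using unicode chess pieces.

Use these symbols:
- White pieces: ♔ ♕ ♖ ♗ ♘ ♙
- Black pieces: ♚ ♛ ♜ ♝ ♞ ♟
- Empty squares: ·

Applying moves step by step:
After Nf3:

♜ ♞ ♝ ♛ ♚ ♝ ♞ ♜
♟ ♟ ♟ ♟ ♟ ♟ ♟ ♟
· · · · · · · ·
· · · · · · · ·
· · · · · · · ·
· · · · · ♘ · ·
♙ ♙ ♙ ♙ ♙ ♙ ♙ ♙
♖ ♘ ♗ ♕ ♔ ♗ · ♖


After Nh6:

♜ ♞ ♝ ♛ ♚ ♝ · ♜
♟ ♟ ♟ ♟ ♟ ♟ ♟ ♟
· · · · · · · ♞
· · · · · · · ·
· · · · · · · ·
· · · · · ♘ · ·
♙ ♙ ♙ ♙ ♙ ♙ ♙ ♙
♖ ♘ ♗ ♕ ♔ ♗ · ♖


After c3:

♜ ♞ ♝ ♛ ♚ ♝ · ♜
♟ ♟ ♟ ♟ ♟ ♟ ♟ ♟
· · · · · · · ♞
· · · · · · · ·
· · · · · · · ·
· · ♙ · · ♘ · ·
♙ ♙ · ♙ ♙ ♙ ♙ ♙
♖ ♘ ♗ ♕ ♔ ♗ · ♖



  a b c d e f g h
  ─────────────────
8│♜ ♞ ♝ ♛ ♚ ♝ · ♜│8
7│♟ ♟ ♟ ♟ ♟ ♟ ♟ ♟│7
6│· · · · · · · ♞│6
5│· · · · · · · ·│5
4│· · · · · · · ·│4
3│· · ♙ · · ♘ · ·│3
2│♙ ♙ · ♙ ♙ ♙ ♙ ♙│2
1│♖ ♘ ♗ ♕ ♔ ♗ · ♖│1
  ─────────────────
  a b c d e f g h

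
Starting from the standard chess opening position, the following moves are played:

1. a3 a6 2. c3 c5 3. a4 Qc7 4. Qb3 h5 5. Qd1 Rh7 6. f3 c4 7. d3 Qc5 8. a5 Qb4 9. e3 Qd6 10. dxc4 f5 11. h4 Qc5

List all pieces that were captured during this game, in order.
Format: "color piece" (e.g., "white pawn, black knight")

Tracking captures:
  dxc4: captured black pawn

black pawn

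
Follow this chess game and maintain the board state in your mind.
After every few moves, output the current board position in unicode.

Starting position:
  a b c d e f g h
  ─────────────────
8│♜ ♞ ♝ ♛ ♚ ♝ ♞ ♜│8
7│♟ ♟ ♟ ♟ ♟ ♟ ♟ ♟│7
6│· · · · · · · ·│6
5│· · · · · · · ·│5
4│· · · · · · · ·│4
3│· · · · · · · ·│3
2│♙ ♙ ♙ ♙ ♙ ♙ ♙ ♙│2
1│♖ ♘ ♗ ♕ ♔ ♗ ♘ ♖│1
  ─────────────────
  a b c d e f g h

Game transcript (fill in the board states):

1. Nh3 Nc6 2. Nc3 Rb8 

  a b c d e f g h
  ─────────────────
8│· ♜ ♝ ♛ ♚ ♝ ♞ ♜│8
7│♟ ♟ ♟ ♟ ♟ ♟ ♟ ♟│7
6│· · ♞ · · · · ·│6
5│· · · · · · · ·│5
4│· · · · · · · ·│4
3│· · ♘ · · · · ♘│3
2│♙ ♙ ♙ ♙ ♙ ♙ ♙ ♙│2
1│♖ · ♗ ♕ ♔ ♗ · ♖│1
  ─────────────────
  a b c d e f g h

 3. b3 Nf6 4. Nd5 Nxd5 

  a b c d e f g h
  ─────────────────
8│· ♜ ♝ ♛ ♚ ♝ · ♜│8
7│♟ ♟ ♟ ♟ ♟ ♟ ♟ ♟│7
6│· · ♞ · · · · ·│6
5│· · · ♞ · · · ·│5
4│· · · · · · · ·│4
3│· ♙ · · · · · ♘│3
2│♙ · ♙ ♙ ♙ ♙ ♙ ♙│2
1│♖ · ♗ ♕ ♔ ♗ · ♖│1
  ─────────────────
  a b c d e f g h

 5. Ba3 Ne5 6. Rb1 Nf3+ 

  a b c d e f g h
  ─────────────────
8│· ♜ ♝ ♛ ♚ ♝ · ♜│8
7│♟ ♟ ♟ ♟ ♟ ♟ ♟ ♟│7
6│· · · · · · · ·│6
5│· · · ♞ · · · ·│5
4│· · · · · · · ·│4
3│♗ ♙ · · · ♞ · ♘│3
2│♙ · ♙ ♙ ♙ ♙ ♙ ♙│2
1│· ♖ · ♕ ♔ ♗ · ♖│1
  ─────────────────
  a b c d e f g h

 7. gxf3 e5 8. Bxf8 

  a b c d e f g h
  ─────────────────
8│· ♜ ♝ ♛ ♚ ♗ · ♜│8
7│♟ ♟ ♟ ♟ · ♟ ♟ ♟│7
6│· · · · · · · ·│6
5│· · · ♞ ♟ · · ·│5
4│· · · · · · · ·│4
3│· ♙ · · · ♙ · ♘│3
2│♙ · ♙ ♙ ♙ ♙ · ♙│2
1│· ♖ · ♕ ♔ ♗ · ♖│1
  ─────────────────
  a b c d e f g h


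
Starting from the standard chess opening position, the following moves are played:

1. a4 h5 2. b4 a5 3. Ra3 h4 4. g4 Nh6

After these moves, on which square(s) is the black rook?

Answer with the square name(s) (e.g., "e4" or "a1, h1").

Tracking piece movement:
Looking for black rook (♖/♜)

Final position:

  a b c d e f g h
  ─────────────────
8│♜ ♞ ♝ ♛ ♚ ♝ · ♜│8
7│· ♟ ♟ ♟ ♟ ♟ ♟ ·│7
6│· · · · · · · ♞│6
5│♟ · · · · · · ·│5
4│♙ ♙ · · · · ♙ ♟│4
3│♖ · · · · · · ·│3
2│· · ♙ ♙ ♙ ♙ · ♙│2
1│· ♘ ♗ ♕ ♔ ♗ ♘ ♖│1
  ─────────────────
  a b c d e f g h


a8, h8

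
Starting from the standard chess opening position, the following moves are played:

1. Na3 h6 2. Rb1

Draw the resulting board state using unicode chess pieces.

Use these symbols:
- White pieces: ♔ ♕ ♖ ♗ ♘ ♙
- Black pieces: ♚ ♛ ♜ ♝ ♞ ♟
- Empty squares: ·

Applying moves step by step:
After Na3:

♜ ♞ ♝ ♛ ♚ ♝ ♞ ♜
♟ ♟ ♟ ♟ ♟ ♟ ♟ ♟
· · · · · · · ·
· · · · · · · ·
· · · · · · · ·
♘ · · · · · · ·
♙ ♙ ♙ ♙ ♙ ♙ ♙ ♙
♖ · ♗ ♕ ♔ ♗ ♘ ♖


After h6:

♜ ♞ ♝ ♛ ♚ ♝ ♞ ♜
♟ ♟ ♟ ♟ ♟ ♟ ♟ ·
· · · · · · · ♟
· · · · · · · ·
· · · · · · · ·
♘ · · · · · · ·
♙ ♙ ♙ ♙ ♙ ♙ ♙ ♙
♖ · ♗ ♕ ♔ ♗ ♘ ♖


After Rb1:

♜ ♞ ♝ ♛ ♚ ♝ ♞ ♜
♟ ♟ ♟ ♟ ♟ ♟ ♟ ·
· · · · · · · ♟
· · · · · · · ·
· · · · · · · ·
♘ · · · · · · ·
♙ ♙ ♙ ♙ ♙ ♙ ♙ ♙
· ♖ ♗ ♕ ♔ ♗ ♘ ♖



  a b c d e f g h
  ─────────────────
8│♜ ♞ ♝ ♛ ♚ ♝ ♞ ♜│8
7│♟ ♟ ♟ ♟ ♟ ♟ ♟ ·│7
6│· · · · · · · ♟│6
5│· · · · · · · ·│5
4│· · · · · · · ·│4
3│♘ · · · · · · ·│3
2│♙ ♙ ♙ ♙ ♙ ♙ ♙ ♙│2
1│· ♖ ♗ ♕ ♔ ♗ ♘ ♖│1
  ─────────────────
  a b c d e f g h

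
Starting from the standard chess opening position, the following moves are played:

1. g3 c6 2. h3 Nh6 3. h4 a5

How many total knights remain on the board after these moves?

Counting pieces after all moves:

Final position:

  a b c d e f g h
  ─────────────────
8│♜ ♞ ♝ ♛ ♚ ♝ · ♜│8
7│· ♟ · ♟ ♟ ♟ ♟ ♟│7
6│· · ♟ · · · · ♞│6
5│♟ · · · · · · ·│5
4│· · · · · · · ♙│4
3│· · · · · · ♙ ·│3
2│♙ ♙ ♙ ♙ ♙ ♙ · ·│2
1│♖ ♘ ♗ ♕ ♔ ♗ ♘ ♖│1
  ─────────────────
  a b c d e f g h


4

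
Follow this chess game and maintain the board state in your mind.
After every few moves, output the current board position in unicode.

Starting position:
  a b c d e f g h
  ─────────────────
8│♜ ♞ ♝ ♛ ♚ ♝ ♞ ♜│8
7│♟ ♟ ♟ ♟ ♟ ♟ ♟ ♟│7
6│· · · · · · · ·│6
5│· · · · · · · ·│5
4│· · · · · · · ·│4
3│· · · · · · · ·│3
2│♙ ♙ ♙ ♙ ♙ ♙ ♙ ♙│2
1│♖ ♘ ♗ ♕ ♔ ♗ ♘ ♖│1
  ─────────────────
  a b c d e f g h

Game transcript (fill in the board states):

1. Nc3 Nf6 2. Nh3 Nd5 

  a b c d e f g h
  ─────────────────
8│♜ ♞ ♝ ♛ ♚ ♝ · ♜│8
7│♟ ♟ ♟ ♟ ♟ ♟ ♟ ♟│7
6│· · · · · · · ·│6
5│· · · ♞ · · · ·│5
4│· · · · · · · ·│4
3│· · ♘ · · · · ♘│3
2│♙ ♙ ♙ ♙ ♙ ♙ ♙ ♙│2
1│♖ · ♗ ♕ ♔ ♗ · ♖│1
  ─────────────────
  a b c d e f g h

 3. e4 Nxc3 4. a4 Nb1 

  a b c d e f g h
  ─────────────────
8│♜ ♞ ♝ ♛ ♚ ♝ · ♜│8
7│♟ ♟ ♟ ♟ ♟ ♟ ♟ ♟│7
6│· · · · · · · ·│6
5│· · · · · · · ·│5
4│♙ · · · ♙ · · ·│4
3│· · · · · · · ♘│3
2│· ♙ ♙ ♙ · ♙ ♙ ♙│2
1│♖ ♞ ♗ ♕ ♔ ♗ · ♖│1
  ─────────────────
  a b c d e f g h

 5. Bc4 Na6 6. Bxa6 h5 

  a b c d e f g h
  ─────────────────
8│♜ · ♝ ♛ ♚ ♝ · ♜│8
7│♟ ♟ ♟ ♟ ♟ ♟ ♟ ·│7
6│♗ · · · · · · ·│6
5│· · · · · · · ♟│5
4│♙ · · · ♙ · · ·│4
3│· · · · · · · ♘│3
2│· ♙ ♙ ♙ · ♙ ♙ ♙│2
1│♖ ♞ ♗ ♕ ♔ · · ♖│1
  ─────────────────
  a b c d e f g h

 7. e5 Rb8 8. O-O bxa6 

  a b c d e f g h
  ─────────────────
8│· ♜ ♝ ♛ ♚ ♝ · ♜│8
7│♟ · ♟ ♟ ♟ ♟ ♟ ·│7
6│♟ · · · · · · ·│6
5│· · · · ♙ · · ♟│5
4│♙ · · · · · · ·│4
3│· · · · · · · ♘│3
2│· ♙ ♙ ♙ · ♙ ♙ ♙│2
1│♖ ♞ ♗ ♕ · ♖ ♔ ·│1
  ─────────────────
  a b c d e f g h

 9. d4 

  a b c d e f g h
  ─────────────────
8│· ♜ ♝ ♛ ♚ ♝ · ♜│8
7│♟ · ♟ ♟ ♟ ♟ ♟ ·│7
6│♟ · · · · · · ·│6
5│· · · · ♙ · · ♟│5
4│♙ · · ♙ · · · ·│4
3│· · · · · · · ♘│3
2│· ♙ ♙ · · ♙ ♙ ♙│2
1│♖ ♞ ♗ ♕ · ♖ ♔ ·│1
  ─────────────────
  a b c d e f g h


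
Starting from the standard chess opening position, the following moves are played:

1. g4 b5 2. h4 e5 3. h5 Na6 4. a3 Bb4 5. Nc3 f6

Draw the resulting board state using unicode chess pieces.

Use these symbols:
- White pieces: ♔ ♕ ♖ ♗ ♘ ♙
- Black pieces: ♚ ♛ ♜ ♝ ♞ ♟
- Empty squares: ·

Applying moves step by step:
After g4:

♜ ♞ ♝ ♛ ♚ ♝ ♞ ♜
♟ ♟ ♟ ♟ ♟ ♟ ♟ ♟
· · · · · · · ·
· · · · · · · ·
· · · · · · ♙ ·
· · · · · · · ·
♙ ♙ ♙ ♙ ♙ ♙ · ♙
♖ ♘ ♗ ♕ ♔ ♗ ♘ ♖


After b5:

♜ ♞ ♝ ♛ ♚ ♝ ♞ ♜
♟ · ♟ ♟ ♟ ♟ ♟ ♟
· · · · · · · ·
· ♟ · · · · · ·
· · · · · · ♙ ·
· · · · · · · ·
♙ ♙ ♙ ♙ ♙ ♙ · ♙
♖ ♘ ♗ ♕ ♔ ♗ ♘ ♖


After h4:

♜ ♞ ♝ ♛ ♚ ♝ ♞ ♜
♟ · ♟ ♟ ♟ ♟ ♟ ♟
· · · · · · · ·
· ♟ · · · · · ·
· · · · · · ♙ ♙
· · · · · · · ·
♙ ♙ ♙ ♙ ♙ ♙ · ·
♖ ♘ ♗ ♕ ♔ ♗ ♘ ♖


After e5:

♜ ♞ ♝ ♛ ♚ ♝ ♞ ♜
♟ · ♟ ♟ · ♟ ♟ ♟
· · · · · · · ·
· ♟ · · ♟ · · ·
· · · · · · ♙ ♙
· · · · · · · ·
♙ ♙ ♙ ♙ ♙ ♙ · ·
♖ ♘ ♗ ♕ ♔ ♗ ♘ ♖


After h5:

♜ ♞ ♝ ♛ ♚ ♝ ♞ ♜
♟ · ♟ ♟ · ♟ ♟ ♟
· · · · · · · ·
· ♟ · · ♟ · · ♙
· · · · · · ♙ ·
· · · · · · · ·
♙ ♙ ♙ ♙ ♙ ♙ · ·
♖ ♘ ♗ ♕ ♔ ♗ ♘ ♖


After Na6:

♜ · ♝ ♛ ♚ ♝ ♞ ♜
♟ · ♟ ♟ · ♟ ♟ ♟
♞ · · · · · · ·
· ♟ · · ♟ · · ♙
· · · · · · ♙ ·
· · · · · · · ·
♙ ♙ ♙ ♙ ♙ ♙ · ·
♖ ♘ ♗ ♕ ♔ ♗ ♘ ♖


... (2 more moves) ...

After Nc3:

♜ · ♝ ♛ ♚ · ♞ ♜
♟ · ♟ ♟ · ♟ ♟ ♟
♞ · · · · · · ·
· ♟ · · ♟ · · ♙
· ♝ · · · · ♙ ·
♙ · ♘ · · · · ·
· ♙ ♙ ♙ ♙ ♙ · ·
♖ · ♗ ♕ ♔ ♗ ♘ ♖


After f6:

♜ · ♝ ♛ ♚ · ♞ ♜
♟ · ♟ ♟ · · ♟ ♟
♞ · · · · ♟ · ·
· ♟ · · ♟ · · ♙
· ♝ · · · · ♙ ·
♙ · ♘ · · · · ·
· ♙ ♙ ♙ ♙ ♙ · ·
♖ · ♗ ♕ ♔ ♗ ♘ ♖



  a b c d e f g h
  ─────────────────
8│♜ · ♝ ♛ ♚ · ♞ ♜│8
7│♟ · ♟ ♟ · · ♟ ♟│7
6│♞ · · · · ♟ · ·│6
5│· ♟ · · ♟ · · ♙│5
4│· ♝ · · · · ♙ ·│4
3│♙ · ♘ · · · · ·│3
2│· ♙ ♙ ♙ ♙ ♙ · ·│2
1│♖ · ♗ ♕ ♔ ♗ ♘ ♖│1
  ─────────────────
  a b c d e f g h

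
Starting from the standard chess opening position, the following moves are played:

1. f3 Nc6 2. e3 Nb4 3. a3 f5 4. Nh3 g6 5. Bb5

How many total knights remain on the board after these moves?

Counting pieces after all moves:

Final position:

  a b c d e f g h
  ─────────────────
8│♜ · ♝ ♛ ♚ ♝ ♞ ♜│8
7│♟ ♟ ♟ ♟ ♟ · · ♟│7
6│· · · · · · ♟ ·│6
5│· ♗ · · · ♟ · ·│5
4│· ♞ · · · · · ·│4
3│♙ · · · ♙ ♙ · ♘│3
2│· ♙ ♙ ♙ · · ♙ ♙│2
1│♖ ♘ ♗ ♕ ♔ · · ♖│1
  ─────────────────
  a b c d e f g h


4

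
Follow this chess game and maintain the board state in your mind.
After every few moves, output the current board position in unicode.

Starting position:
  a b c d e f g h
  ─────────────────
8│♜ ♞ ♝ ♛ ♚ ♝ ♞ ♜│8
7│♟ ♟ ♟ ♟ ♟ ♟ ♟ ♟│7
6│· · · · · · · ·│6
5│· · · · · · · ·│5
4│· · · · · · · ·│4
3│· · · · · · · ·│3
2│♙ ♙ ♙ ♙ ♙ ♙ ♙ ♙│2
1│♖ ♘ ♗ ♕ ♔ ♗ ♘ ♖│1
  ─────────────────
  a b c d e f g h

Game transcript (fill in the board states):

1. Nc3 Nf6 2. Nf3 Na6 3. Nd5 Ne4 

  a b c d e f g h
  ─────────────────
8│♜ · ♝ ♛ ♚ ♝ · ♜│8
7│♟ ♟ ♟ ♟ ♟ ♟ ♟ ♟│7
6│♞ · · · · · · ·│6
5│· · · ♘ · · · ·│5
4│· · · · ♞ · · ·│4
3│· · · · · ♘ · ·│3
2│♙ ♙ ♙ ♙ ♙ ♙ ♙ ♙│2
1│♖ · ♗ ♕ ♔ ♗ · ♖│1
  ─────────────────
  a b c d e f g h

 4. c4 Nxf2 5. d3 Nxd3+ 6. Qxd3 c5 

  a b c d e f g h
  ─────────────────
8│♜ · ♝ ♛ ♚ ♝ · ♜│8
7│♟ ♟ · ♟ ♟ ♟ ♟ ♟│7
6│♞ · · · · · · ·│6
5│· · ♟ ♘ · · · ·│5
4│· · ♙ · · · · ·│4
3│· · · ♕ · ♘ · ·│3
2│♙ ♙ · · ♙ · ♙ ♙│2
1│♖ · ♗ · ♔ ♗ · ♖│1
  ─────────────────
  a b c d e f g h

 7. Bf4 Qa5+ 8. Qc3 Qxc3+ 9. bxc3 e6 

  a b c d e f g h
  ─────────────────
8│♜ · ♝ · ♚ ♝ · ♜│8
7│♟ ♟ · ♟ · ♟ ♟ ♟│7
6│♞ · · · ♟ · · ·│6
5│· · ♟ ♘ · · · ·│5
4│· · ♙ · · ♗ · ·│4
3│· · ♙ · · ♘ · ·│3
2│♙ · · · ♙ · ♙ ♙│2
1│♖ · · · ♔ ♗ · ♖│1
  ─────────────────
  a b c d e f g h

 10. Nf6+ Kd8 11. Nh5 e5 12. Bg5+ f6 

  a b c d e f g h
  ─────────────────
8│♜ · ♝ ♚ · ♝ · ♜│8
7│♟ ♟ · ♟ · · ♟ ♟│7
6│♞ · · · · ♟ · ·│6
5│· · ♟ · ♟ · ♗ ♘│5
4│· · ♙ · · · · ·│4
3│· · ♙ · · ♘ · ·│3
2│♙ · · · ♙ · ♙ ♙│2
1│♖ · · · ♔ ♗ · ♖│1
  ─────────────────
  a b c d e f g h

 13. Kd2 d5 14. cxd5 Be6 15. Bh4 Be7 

  a b c d e f g h
  ─────────────────
8│♜ · · ♚ · · · ♜│8
7│♟ ♟ · · ♝ · ♟ ♟│7
6│♞ · · · ♝ ♟ · ·│6
5│· · ♟ ♙ ♟ · · ♘│5
4│· · · · · · · ♗│4
3│· · ♙ · · ♘ · ·│3
2│♙ · · ♔ ♙ · ♙ ♙│2
1│♖ · · · · ♗ · ♖│1
  ─────────────────
  a b c d e f g h



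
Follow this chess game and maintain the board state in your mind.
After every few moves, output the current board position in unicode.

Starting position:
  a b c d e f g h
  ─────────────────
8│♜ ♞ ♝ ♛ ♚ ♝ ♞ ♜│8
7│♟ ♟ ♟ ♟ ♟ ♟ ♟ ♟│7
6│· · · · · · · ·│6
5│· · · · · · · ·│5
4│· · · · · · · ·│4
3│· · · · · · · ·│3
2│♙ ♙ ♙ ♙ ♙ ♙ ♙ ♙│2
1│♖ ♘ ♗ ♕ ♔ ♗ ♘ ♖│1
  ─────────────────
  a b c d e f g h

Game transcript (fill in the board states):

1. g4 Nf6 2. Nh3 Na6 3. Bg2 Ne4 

  a b c d e f g h
  ─────────────────
8│♜ · ♝ ♛ ♚ ♝ · ♜│8
7│♟ ♟ ♟ ♟ ♟ ♟ ♟ ♟│7
6│♞ · · · · · · ·│6
5│· · · · · · · ·│5
4│· · · · ♞ · ♙ ·│4
3│· · · · · · · ♘│3
2│♙ ♙ ♙ ♙ ♙ ♙ ♗ ♙│2
1│♖ ♘ ♗ ♕ ♔ · · ♖│1
  ─────────────────
  a b c d e f g h

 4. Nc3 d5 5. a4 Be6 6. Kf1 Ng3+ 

  a b c d e f g h
  ─────────────────
8│♜ · · ♛ ♚ ♝ · ♜│8
7│♟ ♟ ♟ · ♟ ♟ ♟ ♟│7
6│♞ · · · ♝ · · ·│6
5│· · · ♟ · · · ·│5
4│♙ · · · · · ♙ ·│4
3│· · ♘ · · · ♞ ♘│3
2│· ♙ ♙ ♙ ♙ ♙ ♗ ♙│2
1│♖ · ♗ ♕ · ♔ · ♖│1
  ─────────────────
  a b c d e f g h

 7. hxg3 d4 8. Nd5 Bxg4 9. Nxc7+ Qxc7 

  a b c d e f g h
  ─────────────────
8│♜ · · · ♚ ♝ · ♜│8
7│♟ ♟ ♛ · ♟ ♟ ♟ ♟│7
6│♞ · · · · · · ·│6
5│· · · · · · · ·│5
4│♙ · · ♟ · · ♝ ·│4
3│· · · · · · ♙ ♘│3
2│· ♙ ♙ ♙ ♙ ♙ ♗ ·│2
1│♖ · ♗ ♕ · ♔ · ♖│1
  ─────────────────
  a b c d e f g h

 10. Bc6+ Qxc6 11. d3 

  a b c d e f g h
  ─────────────────
8│♜ · · · ♚ ♝ · ♜│8
7│♟ ♟ · · ♟ ♟ ♟ ♟│7
6│♞ · ♛ · · · · ·│6
5│· · · · · · · ·│5
4│♙ · · ♟ · · ♝ ·│4
3│· · · ♙ · · ♙ ♘│3
2│· ♙ ♙ · ♙ ♙ · ·│2
1│♖ · ♗ ♕ · ♔ · ♖│1
  ─────────────────
  a b c d e f g h


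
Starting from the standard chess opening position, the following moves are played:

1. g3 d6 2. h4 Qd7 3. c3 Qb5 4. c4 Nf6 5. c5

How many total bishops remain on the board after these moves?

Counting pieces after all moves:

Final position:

  a b c d e f g h
  ─────────────────
8│♜ ♞ ♝ · ♚ ♝ · ♜│8
7│♟ ♟ ♟ · ♟ ♟ ♟ ♟│7
6│· · · ♟ · ♞ · ·│6
5│· ♛ ♙ · · · · ·│5
4│· · · · · · · ♙│4
3│· · · · · · ♙ ·│3
2│♙ ♙ · ♙ ♙ ♙ · ·│2
1│♖ ♘ ♗ ♕ ♔ ♗ ♘ ♖│1
  ─────────────────
  a b c d e f g h


4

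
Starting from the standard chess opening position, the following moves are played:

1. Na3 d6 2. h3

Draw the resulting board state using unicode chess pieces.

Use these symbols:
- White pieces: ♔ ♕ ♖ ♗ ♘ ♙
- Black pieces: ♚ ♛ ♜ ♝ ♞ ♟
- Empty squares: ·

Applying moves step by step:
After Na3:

♜ ♞ ♝ ♛ ♚ ♝ ♞ ♜
♟ ♟ ♟ ♟ ♟ ♟ ♟ ♟
· · · · · · · ·
· · · · · · · ·
· · · · · · · ·
♘ · · · · · · ·
♙ ♙ ♙ ♙ ♙ ♙ ♙ ♙
♖ · ♗ ♕ ♔ ♗ ♘ ♖


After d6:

♜ ♞ ♝ ♛ ♚ ♝ ♞ ♜
♟ ♟ ♟ · ♟ ♟ ♟ ♟
· · · ♟ · · · ·
· · · · · · · ·
· · · · · · · ·
♘ · · · · · · ·
♙ ♙ ♙ ♙ ♙ ♙ ♙ ♙
♖ · ♗ ♕ ♔ ♗ ♘ ♖


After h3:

♜ ♞ ♝ ♛ ♚ ♝ ♞ ♜
♟ ♟ ♟ · ♟ ♟ ♟ ♟
· · · ♟ · · · ·
· · · · · · · ·
· · · · · · · ·
♘ · · · · · · ♙
♙ ♙ ♙ ♙ ♙ ♙ ♙ ·
♖ · ♗ ♕ ♔ ♗ ♘ ♖



  a b c d e f g h
  ─────────────────
8│♜ ♞ ♝ ♛ ♚ ♝ ♞ ♜│8
7│♟ ♟ ♟ · ♟ ♟ ♟ ♟│7
6│· · · ♟ · · · ·│6
5│· · · · · · · ·│5
4│· · · · · · · ·│4
3│♘ · · · · · · ♙│3
2│♙ ♙ ♙ ♙ ♙ ♙ ♙ ·│2
1│♖ · ♗ ♕ ♔ ♗ ♘ ♖│1
  ─────────────────
  a b c d e f g h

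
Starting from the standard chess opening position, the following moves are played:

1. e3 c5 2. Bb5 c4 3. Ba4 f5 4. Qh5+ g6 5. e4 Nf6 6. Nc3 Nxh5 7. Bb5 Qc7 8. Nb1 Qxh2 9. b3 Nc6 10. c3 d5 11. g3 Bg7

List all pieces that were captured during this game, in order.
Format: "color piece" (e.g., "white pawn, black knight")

Tracking captures:
  Nxh5: captured white queen
  Qxh2: captured white pawn

white queen, white pawn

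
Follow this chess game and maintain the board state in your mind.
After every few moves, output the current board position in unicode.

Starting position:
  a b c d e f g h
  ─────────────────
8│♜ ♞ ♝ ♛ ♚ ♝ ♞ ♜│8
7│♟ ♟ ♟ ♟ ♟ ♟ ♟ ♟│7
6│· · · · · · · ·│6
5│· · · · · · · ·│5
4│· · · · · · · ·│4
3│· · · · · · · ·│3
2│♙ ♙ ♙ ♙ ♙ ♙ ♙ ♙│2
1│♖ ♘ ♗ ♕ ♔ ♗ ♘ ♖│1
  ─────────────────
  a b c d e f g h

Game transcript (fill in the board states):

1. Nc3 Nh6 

  a b c d e f g h
  ─────────────────
8│♜ ♞ ♝ ♛ ♚ ♝ · ♜│8
7│♟ ♟ ♟ ♟ ♟ ♟ ♟ ♟│7
6│· · · · · · · ♞│6
5│· · · · · · · ·│5
4│· · · · · · · ·│4
3│· · ♘ · · · · ·│3
2│♙ ♙ ♙ ♙ ♙ ♙ ♙ ♙│2
1│♖ · ♗ ♕ ♔ ♗ ♘ ♖│1
  ─────────────────
  a b c d e f g h

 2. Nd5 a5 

  a b c d e f g h
  ─────────────────
8│♜ ♞ ♝ ♛ ♚ ♝ · ♜│8
7│· ♟ ♟ ♟ ♟ ♟ ♟ ♟│7
6│· · · · · · · ♞│6
5│♟ · · ♘ · · · ·│5
4│· · · · · · · ·│4
3│· · · · · · · ·│3
2│♙ ♙ ♙ ♙ ♙ ♙ ♙ ♙│2
1│♖ · ♗ ♕ ♔ ♗ ♘ ♖│1
  ─────────────────
  a b c d e f g h

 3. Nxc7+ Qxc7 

  a b c d e f g h
  ─────────────────
8│♜ ♞ ♝ · ♚ ♝ · ♜│8
7│· ♟ ♛ ♟ ♟ ♟ ♟ ♟│7
6│· · · · · · · ♞│6
5│♟ · · · · · · ·│5
4│· · · · · · · ·│4
3│· · · · · · · ·│3
2│♙ ♙ ♙ ♙ ♙ ♙ ♙ ♙│2
1│♖ · ♗ ♕ ♔ ♗ ♘ ♖│1
  ─────────────────
  a b c d e f g h



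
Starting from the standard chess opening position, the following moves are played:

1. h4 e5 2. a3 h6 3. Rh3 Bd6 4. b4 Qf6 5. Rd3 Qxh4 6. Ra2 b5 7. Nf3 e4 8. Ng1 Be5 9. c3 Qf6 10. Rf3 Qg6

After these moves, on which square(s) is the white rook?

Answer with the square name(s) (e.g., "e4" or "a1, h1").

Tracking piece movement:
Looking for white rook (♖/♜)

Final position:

  a b c d e f g h
  ─────────────────
8│♜ ♞ ♝ · ♚ · ♞ ♜│8
7│♟ · ♟ ♟ · ♟ ♟ ·│7
6│· · · · · · ♛ ♟│6
5│· ♟ · · ♝ · · ·│5
4│· ♙ · · ♟ · · ·│4
3│♙ · ♙ · · ♖ · ·│3
2│♖ · · ♙ ♙ ♙ ♙ ·│2
1│· ♘ ♗ ♕ ♔ ♗ ♘ ·│1
  ─────────────────
  a b c d e f g h


a2, f3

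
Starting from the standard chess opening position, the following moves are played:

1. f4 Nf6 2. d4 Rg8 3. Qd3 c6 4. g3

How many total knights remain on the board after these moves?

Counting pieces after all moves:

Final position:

  a b c d e f g h
  ─────────────────
8│♜ ♞ ♝ ♛ ♚ ♝ ♜ ·│8
7│♟ ♟ · ♟ ♟ ♟ ♟ ♟│7
6│· · ♟ · · ♞ · ·│6
5│· · · · · · · ·│5
4│· · · ♙ · ♙ · ·│4
3│· · · ♕ · · ♙ ·│3
2│♙ ♙ ♙ · ♙ · · ♙│2
1│♖ ♘ ♗ · ♔ ♗ ♘ ♖│1
  ─────────────────
  a b c d e f g h


4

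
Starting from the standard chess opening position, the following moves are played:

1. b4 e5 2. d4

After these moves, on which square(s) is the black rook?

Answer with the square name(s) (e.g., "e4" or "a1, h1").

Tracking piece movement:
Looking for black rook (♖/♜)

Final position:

  a b c d e f g h
  ─────────────────
8│♜ ♞ ♝ ♛ ♚ ♝ ♞ ♜│8
7│♟ ♟ ♟ ♟ · ♟ ♟ ♟│7
6│· · · · · · · ·│6
5│· · · · ♟ · · ·│5
4│· ♙ · ♙ · · · ·│4
3│· · · · · · · ·│3
2│♙ · ♙ · ♙ ♙ ♙ ♙│2
1│♖ ♘ ♗ ♕ ♔ ♗ ♘ ♖│1
  ─────────────────
  a b c d e f g h


a8, h8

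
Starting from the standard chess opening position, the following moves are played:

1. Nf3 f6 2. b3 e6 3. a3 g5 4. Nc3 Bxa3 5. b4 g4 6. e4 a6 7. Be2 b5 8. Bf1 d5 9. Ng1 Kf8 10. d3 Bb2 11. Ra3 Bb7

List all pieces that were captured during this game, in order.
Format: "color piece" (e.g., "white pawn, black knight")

Tracking captures:
  Bxa3: captured white pawn

white pawn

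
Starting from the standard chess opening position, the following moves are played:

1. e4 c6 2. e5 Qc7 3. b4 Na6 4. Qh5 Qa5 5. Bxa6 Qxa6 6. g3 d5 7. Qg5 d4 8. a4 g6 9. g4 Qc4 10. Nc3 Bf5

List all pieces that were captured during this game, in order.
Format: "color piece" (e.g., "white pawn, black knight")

Tracking captures:
  Bxa6: captured black knight
  Qxa6: captured white bishop

black knight, white bishop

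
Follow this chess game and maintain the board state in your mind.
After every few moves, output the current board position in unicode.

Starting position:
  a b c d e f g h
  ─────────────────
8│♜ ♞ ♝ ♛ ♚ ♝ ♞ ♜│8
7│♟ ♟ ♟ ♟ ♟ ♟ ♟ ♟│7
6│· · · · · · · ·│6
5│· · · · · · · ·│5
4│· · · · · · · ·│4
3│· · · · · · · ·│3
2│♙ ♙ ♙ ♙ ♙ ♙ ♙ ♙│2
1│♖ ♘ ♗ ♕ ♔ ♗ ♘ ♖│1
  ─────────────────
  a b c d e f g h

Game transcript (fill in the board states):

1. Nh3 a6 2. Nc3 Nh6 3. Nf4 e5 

  a b c d e f g h
  ─────────────────
8│♜ ♞ ♝ ♛ ♚ ♝ · ♜│8
7│· ♟ ♟ ♟ · ♟ ♟ ♟│7
6│♟ · · · · · · ♞│6
5│· · · · ♟ · · ·│5
4│· · · · · ♘ · ·│4
3│· · ♘ · · · · ·│3
2│♙ ♙ ♙ ♙ ♙ ♙ ♙ ♙│2
1│♖ · ♗ ♕ ♔ ♗ · ♖│1
  ─────────────────
  a b c d e f g h

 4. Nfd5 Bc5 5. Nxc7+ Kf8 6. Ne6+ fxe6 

  a b c d e f g h
  ─────────────────
8│♜ ♞ ♝ ♛ · ♚ · ♜│8
7│· ♟ · ♟ · · ♟ ♟│7
6│♟ · · · ♟ · · ♞│6
5│· · ♝ · ♟ · · ·│5
4│· · · · · · · ·│4
3│· · ♘ · · · · ·│3
2│♙ ♙ ♙ ♙ ♙ ♙ ♙ ♙│2
1│♖ · ♗ ♕ ♔ ♗ · ♖│1
  ─────────────────
  a b c d e f g h

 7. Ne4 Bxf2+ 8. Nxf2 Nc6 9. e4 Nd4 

  a b c d e f g h
  ─────────────────
8│♜ · ♝ ♛ · ♚ · ♜│8
7│· ♟ · ♟ · · ♟ ♟│7
6│♟ · · · ♟ · · ♞│6
5│· · · · ♟ · · ·│5
4│· · · ♞ ♙ · · ·│4
3│· · · · · · · ·│3
2│♙ ♙ ♙ ♙ · ♘ ♙ ♙│2
1│♖ · ♗ ♕ ♔ ♗ · ♖│1
  ─────────────────
  a b c d e f g h

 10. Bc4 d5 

  a b c d e f g h
  ─────────────────
8│♜ · ♝ ♛ · ♚ · ♜│8
7│· ♟ · · · · ♟ ♟│7
6│♟ · · · ♟ · · ♞│6
5│· · · ♟ ♟ · · ·│5
4│· · ♗ ♞ ♙ · · ·│4
3│· · · · · · · ·│3
2│♙ ♙ ♙ ♙ · ♘ ♙ ♙│2
1│♖ · ♗ ♕ ♔ · · ♖│1
  ─────────────────
  a b c d e f g h


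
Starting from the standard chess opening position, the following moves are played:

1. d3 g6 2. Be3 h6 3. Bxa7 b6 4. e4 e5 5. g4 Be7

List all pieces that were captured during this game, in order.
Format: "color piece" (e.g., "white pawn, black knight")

Tracking captures:
  Bxa7: captured black pawn

black pawn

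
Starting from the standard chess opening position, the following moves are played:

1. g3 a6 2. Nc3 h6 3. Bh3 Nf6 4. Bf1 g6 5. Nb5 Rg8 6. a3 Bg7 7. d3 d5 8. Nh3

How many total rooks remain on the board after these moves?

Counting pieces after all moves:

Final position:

  a b c d e f g h
  ─────────────────
8│♜ ♞ ♝ ♛ ♚ · ♜ ·│8
7│· ♟ ♟ · ♟ ♟ ♝ ·│7
6│♟ · · · · ♞ ♟ ♟│6
5│· ♘ · ♟ · · · ·│5
4│· · · · · · · ·│4
3│♙ · · ♙ · · ♙ ♘│3
2│· ♙ ♙ · ♙ ♙ · ♙│2
1│♖ · ♗ ♕ ♔ ♗ · ♖│1
  ─────────────────
  a b c d e f g h


4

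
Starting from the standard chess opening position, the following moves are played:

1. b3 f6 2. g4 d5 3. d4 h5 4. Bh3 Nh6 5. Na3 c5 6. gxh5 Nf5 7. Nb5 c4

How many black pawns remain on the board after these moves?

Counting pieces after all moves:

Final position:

  a b c d e f g h
  ─────────────────
8│♜ ♞ ♝ ♛ ♚ ♝ · ♜│8
7│♟ ♟ · · ♟ · ♟ ·│7
6│· · · · · ♟ · ·│6
5│· ♘ · ♟ · ♞ · ♙│5
4│· · ♟ ♙ · · · ·│4
3│· ♙ · · · · · ♗│3
2│♙ · ♙ · ♙ ♙ · ♙│2
1│♖ · ♗ ♕ ♔ · ♘ ♖│1
  ─────────────────
  a b c d e f g h


7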